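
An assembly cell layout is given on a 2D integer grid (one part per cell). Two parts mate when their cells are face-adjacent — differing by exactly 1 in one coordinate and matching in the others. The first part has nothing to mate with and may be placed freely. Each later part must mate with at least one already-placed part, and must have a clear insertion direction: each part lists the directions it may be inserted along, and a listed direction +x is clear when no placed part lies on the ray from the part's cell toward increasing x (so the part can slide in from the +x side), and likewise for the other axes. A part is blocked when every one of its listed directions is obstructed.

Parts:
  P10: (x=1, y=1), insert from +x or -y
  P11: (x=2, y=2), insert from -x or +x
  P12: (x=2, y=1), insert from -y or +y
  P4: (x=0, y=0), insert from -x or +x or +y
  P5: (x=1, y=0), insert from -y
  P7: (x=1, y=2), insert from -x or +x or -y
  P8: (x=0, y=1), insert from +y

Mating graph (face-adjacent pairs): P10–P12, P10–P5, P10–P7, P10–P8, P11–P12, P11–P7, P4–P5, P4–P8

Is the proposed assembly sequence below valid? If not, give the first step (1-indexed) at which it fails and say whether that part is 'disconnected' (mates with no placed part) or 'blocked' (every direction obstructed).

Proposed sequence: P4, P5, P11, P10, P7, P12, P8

1. P4@(0, 0) [-x clear] — {P4}
2. P5@(1, 0) [-y clear] — {P4, P5}
3. P11@(2, 2) — no placed neighbour ⇒ disconnected

Invalid at step 3 (disconnected)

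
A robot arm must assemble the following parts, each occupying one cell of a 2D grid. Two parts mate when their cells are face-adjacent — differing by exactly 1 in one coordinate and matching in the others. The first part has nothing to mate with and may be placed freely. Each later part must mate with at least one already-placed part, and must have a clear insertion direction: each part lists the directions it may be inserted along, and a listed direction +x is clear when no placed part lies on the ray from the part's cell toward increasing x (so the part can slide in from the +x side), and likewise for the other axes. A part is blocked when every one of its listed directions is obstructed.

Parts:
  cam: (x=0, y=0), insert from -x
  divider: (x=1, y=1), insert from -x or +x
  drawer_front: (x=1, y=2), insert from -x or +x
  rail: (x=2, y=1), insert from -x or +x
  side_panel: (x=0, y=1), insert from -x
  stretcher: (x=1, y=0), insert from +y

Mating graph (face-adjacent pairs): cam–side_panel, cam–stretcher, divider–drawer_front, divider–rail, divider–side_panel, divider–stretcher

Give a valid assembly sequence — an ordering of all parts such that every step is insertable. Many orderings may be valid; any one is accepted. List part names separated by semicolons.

cam; stretcher; side_panel; divider; rail; drawer_front

1. cam@(0, 0) [-x clear] — {cam}
2. stretcher@(1, 0) [+y clear] — {cam, stretcher}
3. side_panel@(0, 1) [-x clear] — {cam, side_panel, stretcher}
4. divider@(1, 1) [+x clear] — {cam, divider, side_panel, stretcher}
5. rail@(2, 1) [+x clear] — {cam, divider, rail, side_panel, stretcher}
6. drawer_front@(1, 2) [-x clear] — {cam, divider, drawer_front, rail, side_panel, stretcher}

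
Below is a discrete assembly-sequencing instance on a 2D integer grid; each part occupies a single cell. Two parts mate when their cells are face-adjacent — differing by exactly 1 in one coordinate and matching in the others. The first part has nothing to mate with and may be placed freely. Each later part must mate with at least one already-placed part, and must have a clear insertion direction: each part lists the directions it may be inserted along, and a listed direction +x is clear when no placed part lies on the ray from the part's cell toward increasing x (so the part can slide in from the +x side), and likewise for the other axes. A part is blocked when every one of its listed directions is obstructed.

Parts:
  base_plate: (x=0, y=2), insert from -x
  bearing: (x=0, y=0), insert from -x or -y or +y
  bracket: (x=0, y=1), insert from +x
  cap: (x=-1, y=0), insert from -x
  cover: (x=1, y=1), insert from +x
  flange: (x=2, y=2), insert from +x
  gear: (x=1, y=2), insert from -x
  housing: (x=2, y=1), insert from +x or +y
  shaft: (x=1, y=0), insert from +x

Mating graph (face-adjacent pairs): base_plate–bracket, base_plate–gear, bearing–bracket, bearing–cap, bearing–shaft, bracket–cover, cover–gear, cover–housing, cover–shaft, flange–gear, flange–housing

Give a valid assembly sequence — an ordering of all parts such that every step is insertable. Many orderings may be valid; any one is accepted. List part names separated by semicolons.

1. bearing@(0, 0) [-x clear] — {bearing}
2. cap@(-1, 0) [-x clear] — {bearing, cap}
3. bracket@(0, 1) [+x clear] — {bearing, bracket, cap}
4. cover@(1, 1) [+x clear] — {bearing, bracket, cap, cover}
5. gear@(1, 2) [-x clear] — {bearing, bracket, cap, cover, gear}
6. base_plate@(0, 2) [-x clear] — {base_plate, bearing, bracket, cap, cover, gear}
7. flange@(2, 2) [+x clear] — {base_plate, bearing, bracket, cap, cover, flange, gear}
8. shaft@(1, 0) [+x clear] — {base_plate, bearing, bracket, cap, cover, flange, gear, shaft}
9. housing@(2, 1) [+x clear] — {base_plate, bearing, bracket, cap, cover, flange, gear, housing, shaft}

bearing; cap; bracket; cover; gear; base_plate; flange; shaft; housing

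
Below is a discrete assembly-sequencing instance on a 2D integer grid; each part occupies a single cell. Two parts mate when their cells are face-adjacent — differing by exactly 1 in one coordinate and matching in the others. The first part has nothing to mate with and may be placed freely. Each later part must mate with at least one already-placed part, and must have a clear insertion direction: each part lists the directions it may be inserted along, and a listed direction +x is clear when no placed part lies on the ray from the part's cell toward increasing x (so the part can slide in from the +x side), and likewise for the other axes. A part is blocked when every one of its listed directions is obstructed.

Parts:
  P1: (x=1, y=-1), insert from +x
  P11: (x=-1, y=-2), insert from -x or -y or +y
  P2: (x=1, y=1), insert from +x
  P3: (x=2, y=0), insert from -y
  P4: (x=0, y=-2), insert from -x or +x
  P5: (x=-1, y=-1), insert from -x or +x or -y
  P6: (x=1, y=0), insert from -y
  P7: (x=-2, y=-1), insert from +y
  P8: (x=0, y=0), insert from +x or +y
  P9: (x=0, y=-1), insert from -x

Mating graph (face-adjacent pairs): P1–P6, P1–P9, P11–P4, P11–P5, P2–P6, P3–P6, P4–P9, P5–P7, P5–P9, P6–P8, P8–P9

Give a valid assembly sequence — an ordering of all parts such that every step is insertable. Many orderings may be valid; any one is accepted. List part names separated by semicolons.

1. P11@(-1, -2) [-x clear] — {P11}
2. P4@(0, -2) [+x clear] — {P11, P4}
3. P9@(0, -1) [-x clear] — {P11, P4, P9}
4. P5@(-1, -1) [-x clear] — {P11, P4, P5, P9}
5. P7@(-2, -1) [+y clear] — {P11, P4, P5, P7, P9}
6. P8@(0, 0) [+x clear] — {P11, P4, P5, P7, P8, P9}
7. P6@(1, 0) [-y clear] — {P11, P4, P5, P6, P7, P8, P9}
8. P1@(1, -1) [+x clear] — {P1, P11, P4, P5, P6, P7, P8, P9}
9. P2@(1, 1) [+x clear] — {P1, P11, P2, P4, P5, P6, P7, P8, P9}
10. P3@(2, 0) [-y clear] — {P1, P11, P2, P3, P4, P5, P6, P7, P8, P9}

P11; P4; P9; P5; P7; P8; P6; P1; P2; P3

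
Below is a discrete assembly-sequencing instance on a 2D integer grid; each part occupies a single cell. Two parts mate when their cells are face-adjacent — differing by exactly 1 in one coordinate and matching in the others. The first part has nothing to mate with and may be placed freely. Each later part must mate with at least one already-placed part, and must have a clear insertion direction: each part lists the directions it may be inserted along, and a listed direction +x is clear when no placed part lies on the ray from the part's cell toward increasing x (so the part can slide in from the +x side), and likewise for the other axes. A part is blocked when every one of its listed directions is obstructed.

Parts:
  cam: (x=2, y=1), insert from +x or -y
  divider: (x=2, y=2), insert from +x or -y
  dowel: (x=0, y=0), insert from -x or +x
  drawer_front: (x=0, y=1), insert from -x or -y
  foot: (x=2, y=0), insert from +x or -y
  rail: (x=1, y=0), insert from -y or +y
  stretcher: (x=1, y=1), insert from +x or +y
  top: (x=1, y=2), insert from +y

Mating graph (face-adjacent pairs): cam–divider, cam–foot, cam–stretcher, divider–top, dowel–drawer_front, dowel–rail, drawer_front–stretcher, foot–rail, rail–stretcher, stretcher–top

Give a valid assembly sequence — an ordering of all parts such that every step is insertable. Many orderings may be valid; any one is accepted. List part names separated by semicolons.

1. dowel@(0, 0) [-x clear] — {dowel}
2. drawer_front@(0, 1) [-x clear] — {dowel, drawer_front}
3. stretcher@(1, 1) [+x clear] — {dowel, drawer_front, stretcher}
4. top@(1, 2) [+y clear] — {dowel, drawer_front, stretcher, top}
5. divider@(2, 2) [+x clear] — {divider, dowel, drawer_front, stretcher, top}
6. cam@(2, 1) [+x clear] — {cam, divider, dowel, drawer_front, stretcher, top}
7. foot@(2, 0) [+x clear] — {cam, divider, dowel, drawer_front, foot, stretcher, top}
8. rail@(1, 0) [-y clear] — {cam, divider, dowel, drawer_front, foot, rail, stretcher, top}

dowel; drawer_front; stretcher; top; divider; cam; foot; rail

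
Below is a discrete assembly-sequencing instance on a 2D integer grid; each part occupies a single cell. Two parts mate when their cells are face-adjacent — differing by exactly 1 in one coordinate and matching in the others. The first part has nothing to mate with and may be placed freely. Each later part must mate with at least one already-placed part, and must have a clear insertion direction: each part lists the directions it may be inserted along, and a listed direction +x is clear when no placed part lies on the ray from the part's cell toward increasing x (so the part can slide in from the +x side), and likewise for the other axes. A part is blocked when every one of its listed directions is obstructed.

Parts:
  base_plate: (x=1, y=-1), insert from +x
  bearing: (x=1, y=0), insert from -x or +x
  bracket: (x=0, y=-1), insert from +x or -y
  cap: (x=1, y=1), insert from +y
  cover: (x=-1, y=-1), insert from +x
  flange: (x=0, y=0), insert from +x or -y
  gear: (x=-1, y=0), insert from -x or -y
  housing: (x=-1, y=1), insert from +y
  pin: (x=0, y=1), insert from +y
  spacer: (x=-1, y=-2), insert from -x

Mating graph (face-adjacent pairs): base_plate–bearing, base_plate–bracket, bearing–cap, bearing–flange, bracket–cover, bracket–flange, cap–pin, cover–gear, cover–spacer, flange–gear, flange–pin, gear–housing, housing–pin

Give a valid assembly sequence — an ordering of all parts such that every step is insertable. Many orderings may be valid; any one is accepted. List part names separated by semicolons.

1. bearing@(1, 0) [-x clear] — {bearing}
2. cap@(1, 1) [+y clear] — {bearing, cap}
3. flange@(0, 0) [-y clear] — {bearing, cap, flange}
4. gear@(-1, 0) [-x clear] — {bearing, cap, flange, gear}
5. cover@(-1, -1) [+x clear] — {bearing, cap, cover, flange, gear}
6. spacer@(-1, -2) [-x clear] — {bearing, cap, cover, flange, gear, spacer}
7. housing@(-1, 1) [+y clear] — {bearing, cap, cover, flange, gear, housing, spacer}
8. bracket@(0, -1) [+x clear] — {bearing, bracket, cap, cover, flange, gear, housing, spacer}
9. base_plate@(1, -1) [+x clear] — {base_plate, bearing, bracket, cap, cover, flange, gear, housing, spacer}
10. pin@(0, 1) [+y clear] — {base_plate, bearing, bracket, cap, cover, flange, gear, housing, pin, spacer}

bearing; cap; flange; gear; cover; spacer; housing; bracket; base_plate; pin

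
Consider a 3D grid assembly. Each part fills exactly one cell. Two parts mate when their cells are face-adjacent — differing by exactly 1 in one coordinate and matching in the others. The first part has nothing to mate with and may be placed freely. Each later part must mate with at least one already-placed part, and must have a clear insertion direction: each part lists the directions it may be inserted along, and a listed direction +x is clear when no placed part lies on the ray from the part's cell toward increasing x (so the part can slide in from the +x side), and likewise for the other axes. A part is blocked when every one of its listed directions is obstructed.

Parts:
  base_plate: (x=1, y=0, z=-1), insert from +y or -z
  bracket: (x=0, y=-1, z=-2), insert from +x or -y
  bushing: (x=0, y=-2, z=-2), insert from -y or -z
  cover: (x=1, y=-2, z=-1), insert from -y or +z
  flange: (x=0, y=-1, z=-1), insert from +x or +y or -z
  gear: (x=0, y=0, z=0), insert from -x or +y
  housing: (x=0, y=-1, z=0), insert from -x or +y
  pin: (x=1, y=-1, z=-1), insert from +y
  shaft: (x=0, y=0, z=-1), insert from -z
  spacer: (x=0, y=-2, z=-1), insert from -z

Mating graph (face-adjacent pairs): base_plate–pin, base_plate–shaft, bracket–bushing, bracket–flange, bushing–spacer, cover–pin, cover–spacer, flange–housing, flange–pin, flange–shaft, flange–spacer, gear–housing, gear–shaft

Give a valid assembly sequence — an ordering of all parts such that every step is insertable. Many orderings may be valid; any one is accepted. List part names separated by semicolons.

shaft; flange; spacer; bushing; housing; cover; gear; pin; base_plate; bracket

1. shaft@(0, 0, -1) [-z clear] — {shaft}
2. flange@(0, -1, -1) [+x clear] — {flange, shaft}
3. spacer@(0, -2, -1) [-z clear] — {flange, shaft, spacer}
4. bushing@(0, -2, -2) [-y clear] — {bushing, flange, shaft, spacer}
5. housing@(0, -1, 0) [-x clear] — {bushing, flange, housing, shaft, spacer}
6. cover@(1, -2, -1) [-y clear] — {bushing, cover, flange, housing, shaft, spacer}
7. gear@(0, 0, 0) [-x clear] — {bushing, cover, flange, gear, housing, shaft, spacer}
8. pin@(1, -1, -1) [+y clear] — {bushing, cover, flange, gear, housing, pin, shaft, spacer}
9. base_plate@(1, 0, -1) [+y clear] — {base_plate, bushing, cover, flange, gear, housing, pin, shaft, spacer}
10. bracket@(0, -1, -2) [+x clear] — {base_plate, bracket, bushing, cover, flange, gear, housing, pin, shaft, spacer}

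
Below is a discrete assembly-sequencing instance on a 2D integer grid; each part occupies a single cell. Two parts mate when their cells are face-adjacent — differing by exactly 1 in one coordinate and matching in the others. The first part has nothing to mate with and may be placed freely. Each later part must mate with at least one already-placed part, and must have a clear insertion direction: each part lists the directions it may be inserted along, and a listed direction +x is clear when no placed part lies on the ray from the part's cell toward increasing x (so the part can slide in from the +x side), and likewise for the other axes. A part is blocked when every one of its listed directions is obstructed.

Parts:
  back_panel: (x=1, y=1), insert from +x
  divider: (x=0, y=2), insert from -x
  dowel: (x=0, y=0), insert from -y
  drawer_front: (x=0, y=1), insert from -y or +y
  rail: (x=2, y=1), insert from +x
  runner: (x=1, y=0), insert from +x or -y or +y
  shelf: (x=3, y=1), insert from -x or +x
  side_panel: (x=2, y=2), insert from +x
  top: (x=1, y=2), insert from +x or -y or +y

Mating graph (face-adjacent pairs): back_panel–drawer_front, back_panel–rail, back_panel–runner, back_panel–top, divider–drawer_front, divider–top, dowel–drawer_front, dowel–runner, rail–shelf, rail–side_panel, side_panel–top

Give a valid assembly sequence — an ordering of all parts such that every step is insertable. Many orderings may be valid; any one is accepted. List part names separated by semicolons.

1. side_panel@(2, 2) [+x clear] — {side_panel}
2. top@(1, 2) [-y clear] — {side_panel, top}
3. divider@(0, 2) [-x clear] — {divider, side_panel, top}
4. back_panel@(1, 1) [+x clear] — {back_panel, divider, side_panel, top}
5. rail@(2, 1) [+x clear] — {back_panel, divider, rail, side_panel, top}
6. shelf@(3, 1) [+x clear] — {back_panel, divider, rail, shelf, side_panel, top}
7. runner@(1, 0) [+x clear] — {back_panel, divider, rail, runner, shelf, side_panel, top}
8. drawer_front@(0, 1) [-y clear] — {back_panel, divider, drawer_front, rail, runner, shelf, side_panel, top}
9. dowel@(0, 0) [-y clear] — {back_panel, divider, dowel, drawer_front, rail, runner, shelf, side_panel, top}

side_panel; top; divider; back_panel; rail; shelf; runner; drawer_front; dowel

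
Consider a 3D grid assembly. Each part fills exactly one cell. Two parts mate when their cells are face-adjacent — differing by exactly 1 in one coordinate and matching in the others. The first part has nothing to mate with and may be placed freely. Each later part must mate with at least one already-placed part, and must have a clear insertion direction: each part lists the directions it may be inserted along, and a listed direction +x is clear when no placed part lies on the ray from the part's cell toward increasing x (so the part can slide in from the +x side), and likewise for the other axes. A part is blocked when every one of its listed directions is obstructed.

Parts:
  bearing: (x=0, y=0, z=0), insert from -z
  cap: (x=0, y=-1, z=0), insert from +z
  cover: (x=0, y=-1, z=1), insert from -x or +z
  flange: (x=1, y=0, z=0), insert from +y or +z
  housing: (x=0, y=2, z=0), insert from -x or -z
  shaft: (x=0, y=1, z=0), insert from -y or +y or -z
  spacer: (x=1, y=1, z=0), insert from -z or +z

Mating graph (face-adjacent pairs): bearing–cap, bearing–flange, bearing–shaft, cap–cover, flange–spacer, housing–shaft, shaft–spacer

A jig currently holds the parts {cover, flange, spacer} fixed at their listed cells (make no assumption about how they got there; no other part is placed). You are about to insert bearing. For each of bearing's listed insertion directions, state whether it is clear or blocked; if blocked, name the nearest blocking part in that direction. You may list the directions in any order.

-z: clear

-z: ray from bearing(0, 0, 0) has no placed part ⇒ clear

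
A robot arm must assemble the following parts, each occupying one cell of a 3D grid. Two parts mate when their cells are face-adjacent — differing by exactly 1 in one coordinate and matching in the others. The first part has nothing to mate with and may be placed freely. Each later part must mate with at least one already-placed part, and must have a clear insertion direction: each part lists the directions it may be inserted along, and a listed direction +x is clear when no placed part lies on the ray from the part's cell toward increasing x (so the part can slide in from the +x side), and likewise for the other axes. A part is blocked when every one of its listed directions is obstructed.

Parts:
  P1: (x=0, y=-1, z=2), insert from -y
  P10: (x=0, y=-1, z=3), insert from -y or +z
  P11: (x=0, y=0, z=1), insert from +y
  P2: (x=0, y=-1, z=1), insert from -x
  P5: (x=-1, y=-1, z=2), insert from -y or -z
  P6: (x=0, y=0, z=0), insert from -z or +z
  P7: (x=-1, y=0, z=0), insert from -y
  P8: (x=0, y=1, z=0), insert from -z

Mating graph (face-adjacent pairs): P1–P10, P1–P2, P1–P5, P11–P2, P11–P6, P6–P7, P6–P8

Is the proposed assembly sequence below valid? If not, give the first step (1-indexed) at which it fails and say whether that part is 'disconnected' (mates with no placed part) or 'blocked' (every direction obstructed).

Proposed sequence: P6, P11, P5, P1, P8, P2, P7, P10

1. P6@(0, 0, 0) [-z clear] — {P6}
2. P11@(0, 0, 1) [+y clear] — {P11, P6}
3. P5@(-1, -1, 2) — no placed neighbour ⇒ disconnected

Invalid at step 3 (disconnected)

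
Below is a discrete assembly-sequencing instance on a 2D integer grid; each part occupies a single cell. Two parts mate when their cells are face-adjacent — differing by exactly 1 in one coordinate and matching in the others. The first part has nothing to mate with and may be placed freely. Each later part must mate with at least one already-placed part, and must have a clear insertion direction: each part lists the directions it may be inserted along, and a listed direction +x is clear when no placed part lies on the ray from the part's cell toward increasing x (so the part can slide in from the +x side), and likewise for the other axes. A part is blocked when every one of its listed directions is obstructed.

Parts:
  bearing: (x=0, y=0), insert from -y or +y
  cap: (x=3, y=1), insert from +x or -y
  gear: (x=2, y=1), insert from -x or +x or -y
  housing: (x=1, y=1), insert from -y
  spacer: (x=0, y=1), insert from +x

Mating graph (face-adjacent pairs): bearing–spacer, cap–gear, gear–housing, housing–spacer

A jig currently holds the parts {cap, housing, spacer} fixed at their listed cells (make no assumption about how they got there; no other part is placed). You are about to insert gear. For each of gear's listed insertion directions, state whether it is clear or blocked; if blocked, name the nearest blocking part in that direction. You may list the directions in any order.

+x: blocked by cap; -x: blocked by housing; -y: clear

-x: nearest on ray is housing@(1, 1) ⇒ blocked
+x: nearest on ray is cap@(3, 1) ⇒ blocked
-y: ray from gear(2, 1) has no placed part ⇒ clear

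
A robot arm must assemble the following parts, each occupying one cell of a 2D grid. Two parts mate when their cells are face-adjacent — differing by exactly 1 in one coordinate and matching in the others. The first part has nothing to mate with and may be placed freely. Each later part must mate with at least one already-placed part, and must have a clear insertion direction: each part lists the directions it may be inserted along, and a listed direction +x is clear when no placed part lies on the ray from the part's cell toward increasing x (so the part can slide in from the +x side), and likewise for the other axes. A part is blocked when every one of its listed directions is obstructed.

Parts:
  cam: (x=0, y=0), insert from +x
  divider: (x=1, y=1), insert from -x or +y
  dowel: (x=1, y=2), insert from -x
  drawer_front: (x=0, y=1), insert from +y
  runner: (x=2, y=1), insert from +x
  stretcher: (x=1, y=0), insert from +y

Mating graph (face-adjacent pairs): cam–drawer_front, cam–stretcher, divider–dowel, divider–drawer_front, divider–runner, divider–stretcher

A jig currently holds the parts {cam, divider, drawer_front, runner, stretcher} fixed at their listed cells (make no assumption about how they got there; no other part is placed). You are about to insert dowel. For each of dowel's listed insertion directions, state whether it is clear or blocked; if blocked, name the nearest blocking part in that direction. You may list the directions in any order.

-x: ray from dowel(1, 2) has no placed part ⇒ clear

-x: clear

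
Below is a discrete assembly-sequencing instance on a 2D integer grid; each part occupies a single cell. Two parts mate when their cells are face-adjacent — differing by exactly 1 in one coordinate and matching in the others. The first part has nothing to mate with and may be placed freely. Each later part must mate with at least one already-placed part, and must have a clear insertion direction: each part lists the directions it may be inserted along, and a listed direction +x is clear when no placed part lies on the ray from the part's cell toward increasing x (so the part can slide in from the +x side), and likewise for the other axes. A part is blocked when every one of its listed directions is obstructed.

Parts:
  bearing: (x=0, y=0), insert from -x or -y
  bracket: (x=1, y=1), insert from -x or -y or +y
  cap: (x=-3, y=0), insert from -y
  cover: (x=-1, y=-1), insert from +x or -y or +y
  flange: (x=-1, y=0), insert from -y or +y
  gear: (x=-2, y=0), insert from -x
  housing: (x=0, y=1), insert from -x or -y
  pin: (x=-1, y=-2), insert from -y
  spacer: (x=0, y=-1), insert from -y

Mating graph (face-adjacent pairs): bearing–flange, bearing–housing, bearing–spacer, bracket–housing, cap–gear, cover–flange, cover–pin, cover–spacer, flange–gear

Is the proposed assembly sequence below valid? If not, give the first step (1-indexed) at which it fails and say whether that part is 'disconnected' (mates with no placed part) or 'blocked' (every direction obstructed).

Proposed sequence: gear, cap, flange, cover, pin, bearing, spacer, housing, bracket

Valid

1. gear@(-2, 0) [-x clear] — {gear}
2. cap@(-3, 0) [-y clear] — {cap, gear}
3. flange@(-1, 0) [-y clear] — {cap, flange, gear}
4. cover@(-1, -1) [+x clear] — {cap, cover, flange, gear}
5. pin@(-1, -2) [-y clear] — {cap, cover, flange, gear, pin}
6. bearing@(0, 0) [-y clear] — {bearing, cap, cover, flange, gear, pin}
7. spacer@(0, -1) [-y clear] — {bearing, cap, cover, flange, gear, pin, spacer}
8. housing@(0, 1) [-x clear] — {bearing, cap, cover, flange, gear, housing, pin, spacer}
9. bracket@(1, 1) [-y clear] — {bearing, bracket, cap, cover, flange, gear, housing, pin, spacer}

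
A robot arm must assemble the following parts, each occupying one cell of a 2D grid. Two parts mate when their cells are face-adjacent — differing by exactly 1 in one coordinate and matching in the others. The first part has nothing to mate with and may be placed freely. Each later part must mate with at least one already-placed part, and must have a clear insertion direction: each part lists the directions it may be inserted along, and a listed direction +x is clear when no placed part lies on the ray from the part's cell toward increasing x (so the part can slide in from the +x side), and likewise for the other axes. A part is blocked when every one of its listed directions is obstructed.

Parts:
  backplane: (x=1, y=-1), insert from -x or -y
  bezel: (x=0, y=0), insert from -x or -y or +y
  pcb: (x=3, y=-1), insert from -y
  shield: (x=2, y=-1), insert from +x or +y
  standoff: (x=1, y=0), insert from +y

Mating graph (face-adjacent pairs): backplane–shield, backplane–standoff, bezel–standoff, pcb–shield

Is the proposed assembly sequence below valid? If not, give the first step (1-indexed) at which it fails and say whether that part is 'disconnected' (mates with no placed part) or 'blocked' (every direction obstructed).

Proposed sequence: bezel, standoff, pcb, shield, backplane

Invalid at step 3 (disconnected)

1. bezel@(0, 0) [-x clear] — {bezel}
2. standoff@(1, 0) [+y clear] — {bezel, standoff}
3. pcb@(3, -1) — no placed neighbour ⇒ disconnected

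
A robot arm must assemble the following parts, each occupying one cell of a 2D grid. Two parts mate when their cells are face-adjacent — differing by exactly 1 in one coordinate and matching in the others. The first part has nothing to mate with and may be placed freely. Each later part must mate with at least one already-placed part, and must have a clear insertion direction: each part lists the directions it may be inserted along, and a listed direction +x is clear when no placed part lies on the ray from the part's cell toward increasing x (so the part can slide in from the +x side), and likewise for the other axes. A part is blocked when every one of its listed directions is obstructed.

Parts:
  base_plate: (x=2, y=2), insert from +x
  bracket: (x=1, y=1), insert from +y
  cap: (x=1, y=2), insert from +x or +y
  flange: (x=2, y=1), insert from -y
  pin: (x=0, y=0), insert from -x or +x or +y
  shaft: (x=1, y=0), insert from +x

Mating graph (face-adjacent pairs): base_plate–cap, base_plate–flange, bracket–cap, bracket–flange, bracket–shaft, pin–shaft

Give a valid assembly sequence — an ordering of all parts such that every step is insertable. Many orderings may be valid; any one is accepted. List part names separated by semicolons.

1. base_plate@(2, 2) [+x clear] — {base_plate}
2. flange@(2, 1) [-y clear] — {base_plate, flange}
3. bracket@(1, 1) [+y clear] — {base_plate, bracket, flange}
4. shaft@(1, 0) [+x clear] — {base_plate, bracket, flange, shaft}
5. pin@(0, 0) [-x clear] — {base_plate, bracket, flange, pin, shaft}
6. cap@(1, 2) [+y clear] — {base_plate, bracket, cap, flange, pin, shaft}

base_plate; flange; bracket; shaft; pin; cap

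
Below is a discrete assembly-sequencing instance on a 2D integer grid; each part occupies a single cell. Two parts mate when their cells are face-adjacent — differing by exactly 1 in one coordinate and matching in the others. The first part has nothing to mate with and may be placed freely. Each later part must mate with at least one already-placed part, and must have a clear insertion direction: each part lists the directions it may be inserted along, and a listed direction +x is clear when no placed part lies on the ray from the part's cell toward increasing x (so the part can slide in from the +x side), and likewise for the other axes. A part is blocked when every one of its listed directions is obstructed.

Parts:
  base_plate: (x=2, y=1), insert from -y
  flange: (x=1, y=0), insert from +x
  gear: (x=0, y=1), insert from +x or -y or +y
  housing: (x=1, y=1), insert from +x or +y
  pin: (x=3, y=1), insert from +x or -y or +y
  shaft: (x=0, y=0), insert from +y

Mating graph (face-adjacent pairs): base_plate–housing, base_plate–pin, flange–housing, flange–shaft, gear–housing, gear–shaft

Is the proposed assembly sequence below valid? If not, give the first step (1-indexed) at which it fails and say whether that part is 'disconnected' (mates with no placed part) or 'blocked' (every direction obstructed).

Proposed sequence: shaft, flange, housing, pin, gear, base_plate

Invalid at step 4 (disconnected)

1. shaft@(0, 0) [+y clear] — {shaft}
2. flange@(1, 0) [+x clear] — {flange, shaft}
3. housing@(1, 1) [+x clear] — {flange, housing, shaft}
4. pin@(3, 1) — no placed neighbour ⇒ disconnected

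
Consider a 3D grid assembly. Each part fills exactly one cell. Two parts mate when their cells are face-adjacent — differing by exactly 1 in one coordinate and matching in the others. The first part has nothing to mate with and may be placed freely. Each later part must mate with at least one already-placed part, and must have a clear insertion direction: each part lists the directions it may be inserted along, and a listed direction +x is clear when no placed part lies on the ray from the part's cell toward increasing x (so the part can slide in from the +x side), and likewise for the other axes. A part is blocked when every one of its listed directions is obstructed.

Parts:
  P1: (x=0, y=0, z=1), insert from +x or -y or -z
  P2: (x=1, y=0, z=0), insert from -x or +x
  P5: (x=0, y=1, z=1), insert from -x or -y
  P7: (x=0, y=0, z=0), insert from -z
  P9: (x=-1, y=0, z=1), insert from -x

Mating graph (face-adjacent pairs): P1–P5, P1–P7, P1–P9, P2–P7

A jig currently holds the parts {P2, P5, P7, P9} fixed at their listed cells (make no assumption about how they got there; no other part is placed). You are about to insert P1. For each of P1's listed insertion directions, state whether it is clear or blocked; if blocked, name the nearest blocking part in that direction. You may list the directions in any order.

+x: clear; -y: clear; -z: blocked by P7

+x: ray from P1(0, 0, 1) has no placed part ⇒ clear
-y: ray from P1(0, 0, 1) has no placed part ⇒ clear
-z: nearest on ray is P7@(0, 0, 0) ⇒ blocked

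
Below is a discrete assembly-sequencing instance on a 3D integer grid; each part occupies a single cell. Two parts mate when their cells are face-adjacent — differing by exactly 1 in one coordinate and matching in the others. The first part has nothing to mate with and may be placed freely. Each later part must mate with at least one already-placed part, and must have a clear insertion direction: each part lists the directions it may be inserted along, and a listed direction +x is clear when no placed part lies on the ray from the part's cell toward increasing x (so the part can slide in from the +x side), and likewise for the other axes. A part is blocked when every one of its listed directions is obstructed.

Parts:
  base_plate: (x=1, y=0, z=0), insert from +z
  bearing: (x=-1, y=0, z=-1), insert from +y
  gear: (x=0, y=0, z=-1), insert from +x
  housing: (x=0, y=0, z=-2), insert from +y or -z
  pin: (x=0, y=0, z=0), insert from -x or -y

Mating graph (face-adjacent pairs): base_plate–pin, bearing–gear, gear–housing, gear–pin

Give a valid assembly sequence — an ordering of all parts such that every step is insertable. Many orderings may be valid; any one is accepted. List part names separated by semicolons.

gear; bearing; housing; pin; base_plate

1. gear@(0, 0, -1) [+x clear] — {gear}
2. bearing@(-1, 0, -1) [+y clear] — {bearing, gear}
3. housing@(0, 0, -2) [+y clear] — {bearing, gear, housing}
4. pin@(0, 0, 0) [-x clear] — {bearing, gear, housing, pin}
5. base_plate@(1, 0, 0) [+z clear] — {base_plate, bearing, gear, housing, pin}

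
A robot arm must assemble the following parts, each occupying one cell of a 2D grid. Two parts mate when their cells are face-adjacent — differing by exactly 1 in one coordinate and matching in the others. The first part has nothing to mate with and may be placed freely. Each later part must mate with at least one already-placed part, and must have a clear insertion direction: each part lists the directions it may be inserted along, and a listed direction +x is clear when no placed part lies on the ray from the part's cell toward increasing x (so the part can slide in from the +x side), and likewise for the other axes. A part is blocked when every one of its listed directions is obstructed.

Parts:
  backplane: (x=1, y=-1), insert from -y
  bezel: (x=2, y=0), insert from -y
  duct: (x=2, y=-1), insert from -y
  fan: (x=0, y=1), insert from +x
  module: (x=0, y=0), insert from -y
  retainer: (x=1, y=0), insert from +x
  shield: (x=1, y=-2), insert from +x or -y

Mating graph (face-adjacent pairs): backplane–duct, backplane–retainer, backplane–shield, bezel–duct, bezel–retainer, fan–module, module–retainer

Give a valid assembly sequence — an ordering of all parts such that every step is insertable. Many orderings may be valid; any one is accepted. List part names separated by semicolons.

1. retainer@(1, 0) [+x clear] — {retainer}
2. bezel@(2, 0) [-y clear] — {bezel, retainer}
3. module@(0, 0) [-y clear] — {bezel, module, retainer}
4. duct@(2, -1) [-y clear] — {bezel, duct, module, retainer}
5. fan@(0, 1) [+x clear] — {bezel, duct, fan, module, retainer}
6. backplane@(1, -1) [-y clear] — {backplane, bezel, duct, fan, module, retainer}
7. shield@(1, -2) [+x clear] — {backplane, bezel, duct, fan, module, retainer, shield}

retainer; bezel; module; duct; fan; backplane; shield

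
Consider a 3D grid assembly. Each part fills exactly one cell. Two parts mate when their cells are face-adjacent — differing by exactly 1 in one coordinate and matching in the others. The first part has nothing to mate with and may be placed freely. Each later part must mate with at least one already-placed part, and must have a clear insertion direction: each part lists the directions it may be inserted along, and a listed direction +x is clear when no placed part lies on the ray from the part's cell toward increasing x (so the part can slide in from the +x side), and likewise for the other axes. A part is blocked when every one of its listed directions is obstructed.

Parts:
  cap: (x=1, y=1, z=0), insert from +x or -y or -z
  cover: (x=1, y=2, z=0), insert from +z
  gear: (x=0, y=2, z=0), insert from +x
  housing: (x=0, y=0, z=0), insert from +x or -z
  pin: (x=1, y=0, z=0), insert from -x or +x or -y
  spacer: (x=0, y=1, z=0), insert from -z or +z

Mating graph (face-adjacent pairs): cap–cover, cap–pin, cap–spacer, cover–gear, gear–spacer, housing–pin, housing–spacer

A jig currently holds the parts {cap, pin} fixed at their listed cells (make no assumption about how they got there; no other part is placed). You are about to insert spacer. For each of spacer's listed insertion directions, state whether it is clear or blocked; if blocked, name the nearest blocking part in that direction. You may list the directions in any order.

+z: clear; -z: clear

-z: ray from spacer(0, 1, 0) has no placed part ⇒ clear
+z: ray from spacer(0, 1, 0) has no placed part ⇒ clear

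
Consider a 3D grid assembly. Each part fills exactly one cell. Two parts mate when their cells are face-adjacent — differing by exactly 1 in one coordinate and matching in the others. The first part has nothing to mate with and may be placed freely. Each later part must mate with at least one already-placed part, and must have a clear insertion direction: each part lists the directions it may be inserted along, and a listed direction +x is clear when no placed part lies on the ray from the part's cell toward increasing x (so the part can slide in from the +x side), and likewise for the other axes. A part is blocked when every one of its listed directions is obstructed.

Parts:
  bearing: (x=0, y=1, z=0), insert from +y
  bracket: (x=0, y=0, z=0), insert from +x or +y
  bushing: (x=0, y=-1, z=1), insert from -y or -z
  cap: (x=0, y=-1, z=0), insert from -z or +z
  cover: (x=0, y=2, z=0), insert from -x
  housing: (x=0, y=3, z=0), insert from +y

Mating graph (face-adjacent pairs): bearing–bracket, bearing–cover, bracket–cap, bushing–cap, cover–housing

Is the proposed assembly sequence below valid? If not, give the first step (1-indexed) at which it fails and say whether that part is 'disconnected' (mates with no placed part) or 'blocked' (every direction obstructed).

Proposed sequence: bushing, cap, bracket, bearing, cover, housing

Valid

1. bushing@(0, -1, 1) [-y clear] — {bushing}
2. cap@(0, -1, 0) [-z clear] — {bushing, cap}
3. bracket@(0, 0, 0) [+x clear] — {bracket, bushing, cap}
4. bearing@(0, 1, 0) [+y clear] — {bearing, bracket, bushing, cap}
5. cover@(0, 2, 0) [-x clear] — {bearing, bracket, bushing, cap, cover}
6. housing@(0, 3, 0) [+y clear] — {bearing, bracket, bushing, cap, cover, housing}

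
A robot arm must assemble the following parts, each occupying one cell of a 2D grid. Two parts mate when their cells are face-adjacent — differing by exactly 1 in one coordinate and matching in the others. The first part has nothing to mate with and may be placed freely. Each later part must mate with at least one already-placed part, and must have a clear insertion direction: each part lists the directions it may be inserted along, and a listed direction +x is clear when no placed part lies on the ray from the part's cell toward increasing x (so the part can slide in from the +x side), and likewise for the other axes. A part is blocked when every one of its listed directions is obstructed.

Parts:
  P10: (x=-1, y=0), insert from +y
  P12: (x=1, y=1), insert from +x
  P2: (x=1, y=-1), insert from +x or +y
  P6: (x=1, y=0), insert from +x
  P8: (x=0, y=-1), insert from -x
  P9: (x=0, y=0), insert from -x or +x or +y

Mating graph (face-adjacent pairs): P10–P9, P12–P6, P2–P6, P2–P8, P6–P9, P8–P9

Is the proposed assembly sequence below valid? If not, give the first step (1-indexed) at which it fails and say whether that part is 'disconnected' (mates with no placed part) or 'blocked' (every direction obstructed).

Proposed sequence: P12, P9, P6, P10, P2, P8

Invalid at step 2 (disconnected)

1. P12@(1, 1) [+x clear] — {P12}
2. P9@(0, 0) — no placed neighbour ⇒ disconnected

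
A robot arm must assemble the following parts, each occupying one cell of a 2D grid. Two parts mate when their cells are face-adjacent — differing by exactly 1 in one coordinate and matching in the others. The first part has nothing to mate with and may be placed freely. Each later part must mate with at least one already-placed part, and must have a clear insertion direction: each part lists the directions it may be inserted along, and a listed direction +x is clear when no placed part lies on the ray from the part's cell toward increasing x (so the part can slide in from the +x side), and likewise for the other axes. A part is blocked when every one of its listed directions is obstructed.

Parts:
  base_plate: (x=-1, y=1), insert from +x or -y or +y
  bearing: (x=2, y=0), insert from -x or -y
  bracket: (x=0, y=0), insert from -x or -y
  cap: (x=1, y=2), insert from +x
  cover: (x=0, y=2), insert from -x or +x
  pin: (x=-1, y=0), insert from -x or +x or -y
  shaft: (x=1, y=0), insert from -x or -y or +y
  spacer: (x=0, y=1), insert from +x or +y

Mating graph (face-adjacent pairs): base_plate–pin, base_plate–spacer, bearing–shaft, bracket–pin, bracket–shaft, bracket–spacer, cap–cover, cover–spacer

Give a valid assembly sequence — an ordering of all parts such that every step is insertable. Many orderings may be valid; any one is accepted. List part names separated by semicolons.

pin; base_plate; spacer; cover; cap; bracket; shaft; bearing

1. pin@(-1, 0) [-x clear] — {pin}
2. base_plate@(-1, 1) [+x clear] — {base_plate, pin}
3. spacer@(0, 1) [+x clear] — {base_plate, pin, spacer}
4. cover@(0, 2) [-x clear] — {base_plate, cover, pin, spacer}
5. cap@(1, 2) [+x clear] — {base_plate, cap, cover, pin, spacer}
6. bracket@(0, 0) [-y clear] — {base_plate, bracket, cap, cover, pin, spacer}
7. shaft@(1, 0) [-y clear] — {base_plate, bracket, cap, cover, pin, shaft, spacer}
8. bearing@(2, 0) [-y clear] — {base_plate, bearing, bracket, cap, cover, pin, shaft, spacer}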